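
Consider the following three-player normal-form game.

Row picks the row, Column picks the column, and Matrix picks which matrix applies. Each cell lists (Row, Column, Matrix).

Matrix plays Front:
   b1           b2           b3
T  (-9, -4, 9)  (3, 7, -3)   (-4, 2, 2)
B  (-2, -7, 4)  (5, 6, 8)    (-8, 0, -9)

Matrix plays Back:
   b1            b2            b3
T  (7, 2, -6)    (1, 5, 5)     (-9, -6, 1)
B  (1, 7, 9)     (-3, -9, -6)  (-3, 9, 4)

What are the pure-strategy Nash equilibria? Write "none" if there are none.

(T, b1, Front): Row can switch to B (-9 → -2). Not NE.
(T, b1, Back): Column can switch to b2 (2 → 5). Not NE.
(T, b2, Front): Row can switch to B (3 → 5). Not NE.
(T, b2, Back): Row gets 1, best alternative -3; Column gets 5, best alternative 2; Matrix gets 5, best alternative -3. No profitable deviation — NE.
(T, b3, Front): Column can switch to b2 (2 → 7). Not NE.
(T, b3, Back): Row can switch to B (-9 → -3). Not NE.
(B, b1, Front): Column can switch to b2 (-7 → 6). Not NE.
(B, b1, Back): Row can switch to T (1 → 7). Not NE.
(B, b2, Front): Row gets 5, best alternative 3; Column gets 6, best alternative 0; Matrix gets 8, best alternative -6. No profitable deviation — NE.
(B, b2, Back): Row can switch to T (-3 → 1). Not NE.
(B, b3, Front): Row can switch to T (-8 → -4). Not NE.
(B, b3, Back): Row gets -3, best alternative -9; Column gets 9, best alternative 7; Matrix gets 4, best alternative -9. No profitable deviation — NE.

(T, b2, Back); (B, b2, Front); (B, b3, Back)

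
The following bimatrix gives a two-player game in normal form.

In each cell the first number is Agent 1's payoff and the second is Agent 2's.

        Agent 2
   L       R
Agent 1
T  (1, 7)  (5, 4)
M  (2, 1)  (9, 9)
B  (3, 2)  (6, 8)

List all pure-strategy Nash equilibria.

Agent 1 against L: payoffs 1, 2, 3 → best response B.
Agent 1 against R: payoffs 5, 9, 6 → best response M.
Agent 2 against T: payoffs 7, 4 → best response L.
Agent 2 against M: payoffs 1, 9 → best response R.
Agent 2 against B: payoffs 2, 8 → best response R.
Mutual best responses: (M, R).

Pure NE: (M, R)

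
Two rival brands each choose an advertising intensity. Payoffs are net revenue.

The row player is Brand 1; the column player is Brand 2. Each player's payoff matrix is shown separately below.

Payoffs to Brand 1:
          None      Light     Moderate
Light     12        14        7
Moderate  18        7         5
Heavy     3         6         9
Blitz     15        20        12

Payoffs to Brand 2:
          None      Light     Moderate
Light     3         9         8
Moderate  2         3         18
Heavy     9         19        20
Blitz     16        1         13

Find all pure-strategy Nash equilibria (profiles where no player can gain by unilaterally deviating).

none

Check each profile: it is a Nash equilibrium iff no player can strictly gain by switching unilaterally.
(Light, None): Brand 1 can switch to Moderate (12 → 18). Not NE.
(Light, Light): Brand 1 can switch to Blitz (14 → 20). Not NE.
(Light, Moderate): Brand 1 can switch to Heavy (7 → 9). Not NE.
(Moderate, None): Brand 2 can switch to Light (2 → 3). Not NE.
(Moderate, Light): Brand 1 can switch to Light (7 → 14). Not NE.
(Moderate, Moderate): Brand 1 can switch to Light (5 → 7). Not NE.
(The remaining 6 profiles each have a profitable deviation by the same check.)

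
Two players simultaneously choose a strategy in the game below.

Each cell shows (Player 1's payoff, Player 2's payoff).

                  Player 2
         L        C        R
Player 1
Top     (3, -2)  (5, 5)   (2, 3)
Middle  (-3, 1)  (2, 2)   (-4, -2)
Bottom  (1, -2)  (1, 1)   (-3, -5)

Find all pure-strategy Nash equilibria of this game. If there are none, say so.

(Top, L): Player 2 can switch to C (-2 → 5). Not NE.
(Top, C): Player 1 gets 5, best alternative 2; Player 2 gets 5, best alternative 3. No profitable deviation — NE.
(Top, R): Player 2 can switch to C (3 → 5). Not NE.
(Middle, L): Player 1 can switch to Top (-3 → 3). Not NE.
(Middle, C): Player 1 can switch to Top (2 → 5). Not NE.
(Middle, R): Player 1 can switch to Top (-4 → 2). Not NE.
(Bottom, L): Player 1 can switch to Top (1 → 3). Not NE.
(Bottom, C): Player 1 can switch to Top (1 → 5). Not NE.
(Bottom, R): Player 1 can switch to Top (-3 → 2). Not NE.

The unique pure-strategy Nash equilibrium is (Top, C).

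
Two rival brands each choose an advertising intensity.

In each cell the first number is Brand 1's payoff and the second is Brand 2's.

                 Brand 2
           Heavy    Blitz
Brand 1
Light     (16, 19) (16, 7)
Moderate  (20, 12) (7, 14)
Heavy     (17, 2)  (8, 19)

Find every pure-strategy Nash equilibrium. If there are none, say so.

Check each profile: it is a Nash equilibrium iff no player can strictly gain by switching unilaterally.
(Light, Heavy): Brand 1 can switch to Moderate (16 → 20). Not NE.
(Light, Blitz): Brand 2 can switch to Heavy (7 → 19). Not NE.
(Moderate, Heavy): Brand 2 can switch to Blitz (12 → 14). Not NE.
(Moderate, Blitz): Brand 1 can switch to Light (7 → 16). Not NE.
(Heavy, Heavy): Brand 1 can switch to Moderate (17 → 20). Not NE.
(Heavy, Blitz): Brand 1 can switch to Light (8 → 16). Not NE.

none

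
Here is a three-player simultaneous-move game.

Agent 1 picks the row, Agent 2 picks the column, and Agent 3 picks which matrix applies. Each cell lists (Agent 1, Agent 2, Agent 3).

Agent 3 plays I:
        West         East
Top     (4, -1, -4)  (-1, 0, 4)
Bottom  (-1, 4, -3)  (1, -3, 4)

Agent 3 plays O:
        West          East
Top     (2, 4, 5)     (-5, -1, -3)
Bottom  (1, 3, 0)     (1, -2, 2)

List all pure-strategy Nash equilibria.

Agent 1 against (West, I): payoffs 4, -1 → best response Top.
Agent 1 against (West, O): payoffs 2, 1 → best response Top.
Agent 1 against (East, I): payoffs -1, 1 → best response Bottom.
Agent 1 against (East, O): payoffs -5, 1 → best response Bottom.
Agent 2 against (Top, I): payoffs -1, 0 → best response East.
Agent 2 against (Top, O): payoffs 4, -1 → best response West.
Agent 2 against (Bottom, I): payoffs 4, -3 → best response West.
Agent 2 against (Bottom, O): payoffs 3, -2 → best response West.
Agent 3 against (Top, West): payoffs -4, 5 → best response O.
Agent 3 against (Top, East): payoffs 4, -3 → best response I.
Agent 3 against (Bottom, West): payoffs -3, 0 → best response O.
Agent 3 against (Bottom, East): payoffs 4, 2 → best response I.
Mutual best responses: (Top, West, O).

Pure NE: (Top, West, O)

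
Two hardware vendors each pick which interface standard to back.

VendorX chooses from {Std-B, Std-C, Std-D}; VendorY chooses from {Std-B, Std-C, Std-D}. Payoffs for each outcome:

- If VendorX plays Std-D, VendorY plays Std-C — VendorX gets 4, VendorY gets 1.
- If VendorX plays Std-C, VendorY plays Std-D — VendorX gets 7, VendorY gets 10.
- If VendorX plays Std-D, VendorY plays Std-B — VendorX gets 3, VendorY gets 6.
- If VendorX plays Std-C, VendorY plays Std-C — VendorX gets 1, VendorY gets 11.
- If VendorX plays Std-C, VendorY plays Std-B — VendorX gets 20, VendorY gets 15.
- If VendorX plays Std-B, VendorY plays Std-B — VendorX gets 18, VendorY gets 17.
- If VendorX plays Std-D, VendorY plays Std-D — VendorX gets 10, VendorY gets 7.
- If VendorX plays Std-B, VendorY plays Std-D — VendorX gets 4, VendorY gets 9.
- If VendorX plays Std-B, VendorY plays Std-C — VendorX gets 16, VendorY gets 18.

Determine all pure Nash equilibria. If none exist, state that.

Mark each player's best response to every combination of opponents' strategies; a profile where every player is best-responding is a pure Nash equilibrium.
VendorX against Std-B: payoffs 18, 20, 3 → best response Std-C.
VendorX against Std-C: payoffs 16, 1, 4 → best response Std-B.
VendorX against Std-D: payoffs 4, 7, 10 → best response Std-D.
VendorY against Std-B: payoffs 17, 18, 9 → best response Std-C.
VendorY against Std-C: payoffs 15, 11, 10 → best response Std-B.
VendorY against Std-D: payoffs 6, 1, 7 → best response Std-D.
Mutual best responses: (Std-B, Std-C); (Std-C, Std-B); (Std-D, Std-D).

Pure-strategy Nash equilibria: (Std-B, Std-C), (Std-C, Std-B), (Std-D, Std-D)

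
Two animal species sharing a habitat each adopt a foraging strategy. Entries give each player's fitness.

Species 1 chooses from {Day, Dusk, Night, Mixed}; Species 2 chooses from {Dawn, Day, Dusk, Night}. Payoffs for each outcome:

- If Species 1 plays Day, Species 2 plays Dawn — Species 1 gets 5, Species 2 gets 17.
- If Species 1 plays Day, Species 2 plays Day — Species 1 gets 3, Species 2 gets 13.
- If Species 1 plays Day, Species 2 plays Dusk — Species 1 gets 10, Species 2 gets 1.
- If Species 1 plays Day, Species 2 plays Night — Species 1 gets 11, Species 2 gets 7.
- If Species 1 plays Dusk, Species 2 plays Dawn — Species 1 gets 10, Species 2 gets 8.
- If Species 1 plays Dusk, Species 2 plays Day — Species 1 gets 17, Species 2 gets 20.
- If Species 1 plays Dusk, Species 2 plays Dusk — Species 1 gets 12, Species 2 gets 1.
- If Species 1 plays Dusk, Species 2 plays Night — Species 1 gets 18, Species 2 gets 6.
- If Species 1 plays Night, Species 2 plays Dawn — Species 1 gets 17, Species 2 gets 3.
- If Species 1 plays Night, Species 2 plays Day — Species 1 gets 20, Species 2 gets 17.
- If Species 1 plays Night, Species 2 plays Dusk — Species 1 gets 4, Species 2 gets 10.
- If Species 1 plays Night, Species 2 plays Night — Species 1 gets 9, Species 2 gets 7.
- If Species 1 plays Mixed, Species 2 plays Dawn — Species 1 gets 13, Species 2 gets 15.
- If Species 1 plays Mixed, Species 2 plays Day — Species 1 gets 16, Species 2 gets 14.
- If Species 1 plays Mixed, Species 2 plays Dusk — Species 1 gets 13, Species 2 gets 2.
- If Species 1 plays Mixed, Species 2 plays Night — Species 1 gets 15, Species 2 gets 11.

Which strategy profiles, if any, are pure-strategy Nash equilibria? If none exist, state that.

Species 1 against Dawn: payoffs 5, 10, 17, 13 → best response Night.
Species 1 against Day: payoffs 3, 17, 20, 16 → best response Night.
Species 1 against Dusk: payoffs 10, 12, 4, 13 → best response Mixed.
Species 1 against Night: payoffs 11, 18, 9, 15 → best response Dusk.
Species 2 against Day: payoffs 17, 13, 1, 7 → best response Dawn.
Species 2 against Dusk: payoffs 8, 20, 1, 6 → best response Day.
Species 2 against Night: payoffs 3, 17, 10, 7 → best response Day.
Species 2 against Mixed: payoffs 15, 14, 2, 11 → best response Dawn.
Mutual best responses: (Night, Day).

(Night, Day)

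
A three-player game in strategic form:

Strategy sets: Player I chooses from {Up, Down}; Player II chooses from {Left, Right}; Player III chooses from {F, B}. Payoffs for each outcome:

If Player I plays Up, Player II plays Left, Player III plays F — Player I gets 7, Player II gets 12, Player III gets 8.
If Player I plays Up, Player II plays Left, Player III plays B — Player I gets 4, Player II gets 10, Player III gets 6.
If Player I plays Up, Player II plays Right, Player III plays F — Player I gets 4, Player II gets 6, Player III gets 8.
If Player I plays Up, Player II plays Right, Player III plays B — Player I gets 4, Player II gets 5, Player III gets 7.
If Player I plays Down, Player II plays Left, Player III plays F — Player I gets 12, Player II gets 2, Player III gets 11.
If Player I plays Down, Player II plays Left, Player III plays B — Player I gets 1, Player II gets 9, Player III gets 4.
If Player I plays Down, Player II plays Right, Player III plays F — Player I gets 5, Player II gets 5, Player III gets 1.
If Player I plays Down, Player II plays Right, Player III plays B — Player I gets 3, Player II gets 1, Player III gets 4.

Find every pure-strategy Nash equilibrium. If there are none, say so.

This game has no pure Nash equilibrium.

Player I against (Left, F): payoffs 7, 12 → best response Down.
Player I against (Left, B): payoffs 4, 1 → best response Up.
Player I against (Right, F): payoffs 4, 5 → best response Down.
Player I against (Right, B): payoffs 4, 3 → best response Up.
Player II against (Up, F): payoffs 12, 6 → best response Left.
Player II against (Up, B): payoffs 10, 5 → best response Left.
Player II against (Down, F): payoffs 2, 5 → best response Right.
Player II against (Down, B): payoffs 9, 1 → best response Left.
Player III against (Up, Left): payoffs 8, 6 → best response F.
Player III against (Up, Right): payoffs 8, 7 → best response F.
Player III against (Down, Left): payoffs 11, 4 → best response F.
Player III against (Down, Right): payoffs 1, 4 → best response B.
No profile is a mutual best response for all players.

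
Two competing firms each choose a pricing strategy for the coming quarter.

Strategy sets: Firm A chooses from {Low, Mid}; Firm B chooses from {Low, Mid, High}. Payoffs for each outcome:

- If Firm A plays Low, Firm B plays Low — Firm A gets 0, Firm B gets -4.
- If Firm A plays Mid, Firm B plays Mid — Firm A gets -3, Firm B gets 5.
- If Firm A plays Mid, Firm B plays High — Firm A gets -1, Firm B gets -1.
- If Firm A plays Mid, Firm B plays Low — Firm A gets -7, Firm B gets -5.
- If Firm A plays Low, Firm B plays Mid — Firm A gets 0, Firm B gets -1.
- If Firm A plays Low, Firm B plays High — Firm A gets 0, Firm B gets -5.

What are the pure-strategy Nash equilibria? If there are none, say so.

(Low, Low): Firm B can switch to Mid (-4 → -1). Not NE.
(Low, Mid): Firm A gets 0, best alternative -3; Firm B gets -1, best alternative -4. No profitable deviation — NE.
(Low, High): Firm B can switch to Low (-5 → -4). Not NE.
(Mid, Low): Firm A can switch to Low (-7 → 0). Not NE.
(Mid, Mid): Firm A can switch to Low (-3 → 0). Not NE.
(Mid, High): Firm A can switch to Low (-1 → 0). Not NE.

Pure NE: (Low, Mid)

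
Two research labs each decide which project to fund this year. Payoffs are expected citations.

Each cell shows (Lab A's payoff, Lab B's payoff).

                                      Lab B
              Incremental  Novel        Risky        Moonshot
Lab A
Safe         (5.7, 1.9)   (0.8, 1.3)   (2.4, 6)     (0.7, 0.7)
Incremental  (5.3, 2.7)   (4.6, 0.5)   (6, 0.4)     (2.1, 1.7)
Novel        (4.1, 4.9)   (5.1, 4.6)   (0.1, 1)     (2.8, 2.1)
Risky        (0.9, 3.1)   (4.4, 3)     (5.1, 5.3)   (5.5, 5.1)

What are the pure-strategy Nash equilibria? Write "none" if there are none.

none

(Safe, Incremental): Lab B can switch to Risky (1.9 → 6). Not NE.
(Safe, Novel): Lab A can switch to Incremental (0.8 → 4.6). Not NE.
(Safe, Risky): Lab A can switch to Incremental (2.4 → 6). Not NE.
(Safe, Moonshot): Lab A can switch to Incremental (0.7 → 2.1). Not NE.
(Incremental, Incremental): Lab A can switch to Safe (5.3 → 5.7). Not NE.
(Incremental, Novel): Lab A can switch to Novel (4.6 → 5.1). Not NE.
(Incremental, Risky): Lab B can switch to Incremental (0.4 → 2.7). Not NE.
(Incremental, Moonshot): Lab A can switch to Novel (2.1 → 2.8). Not NE.
(Novel, Incremental): Lab A can switch to Safe (4.1 → 5.7). Not NE.
(Novel, Novel): Lab B can switch to Incremental (4.6 → 4.9). Not NE.
(Novel, Risky): Lab A can switch to Safe (0.1 → 2.4). Not NE.
(Novel, Moonshot): Lab A can switch to Risky (2.8 → 5.5). Not NE.
(The remaining 4 profiles each have a profitable deviation by the same check.)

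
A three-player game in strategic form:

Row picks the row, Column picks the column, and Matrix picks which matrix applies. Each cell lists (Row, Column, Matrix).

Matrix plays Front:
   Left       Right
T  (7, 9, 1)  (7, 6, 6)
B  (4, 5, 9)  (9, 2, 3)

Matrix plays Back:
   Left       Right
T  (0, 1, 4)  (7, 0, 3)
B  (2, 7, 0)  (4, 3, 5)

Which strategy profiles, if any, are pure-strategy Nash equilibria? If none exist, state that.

none

Row against (Left, Front): payoffs 7, 4 → best response T.
Row against (Left, Back): payoffs 0, 2 → best response B.
Row against (Right, Front): payoffs 7, 9 → best response B.
Row against (Right, Back): payoffs 7, 4 → best response T.
Column against (T, Front): payoffs 9, 6 → best response Left.
Column against (T, Back): payoffs 1, 0 → best response Left.
Column against (B, Front): payoffs 5, 2 → best response Left.
Column against (B, Back): payoffs 7, 3 → best response Left.
Matrix against (T, Left): payoffs 1, 4 → best response Back.
Matrix against (T, Right): payoffs 6, 3 → best response Front.
Matrix against (B, Left): payoffs 9, 0 → best response Front.
Matrix against (B, Right): payoffs 3, 5 → best response Back.
No profile is a mutual best response for all players.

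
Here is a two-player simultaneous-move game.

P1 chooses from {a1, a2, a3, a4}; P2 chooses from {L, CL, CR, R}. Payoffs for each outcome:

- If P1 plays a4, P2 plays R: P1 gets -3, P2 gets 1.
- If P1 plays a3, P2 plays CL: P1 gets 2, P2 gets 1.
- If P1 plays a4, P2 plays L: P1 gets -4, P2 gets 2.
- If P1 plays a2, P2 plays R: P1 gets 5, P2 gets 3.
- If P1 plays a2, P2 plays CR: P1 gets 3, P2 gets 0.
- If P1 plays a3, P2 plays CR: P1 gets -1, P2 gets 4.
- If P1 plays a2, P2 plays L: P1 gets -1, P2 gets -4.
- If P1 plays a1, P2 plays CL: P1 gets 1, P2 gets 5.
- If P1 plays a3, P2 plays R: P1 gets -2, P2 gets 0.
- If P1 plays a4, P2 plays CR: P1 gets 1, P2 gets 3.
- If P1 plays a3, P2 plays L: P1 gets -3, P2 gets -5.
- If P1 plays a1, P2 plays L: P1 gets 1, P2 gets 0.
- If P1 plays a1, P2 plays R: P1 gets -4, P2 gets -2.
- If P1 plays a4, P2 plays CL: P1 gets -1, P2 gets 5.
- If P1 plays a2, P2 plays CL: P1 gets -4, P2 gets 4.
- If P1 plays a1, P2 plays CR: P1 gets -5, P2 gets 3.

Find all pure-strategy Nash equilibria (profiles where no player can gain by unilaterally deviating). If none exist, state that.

none

Mark each player's best response to every combination of opponents' strategies; a profile where every player is best-responding is a pure Nash equilibrium.
P1 against L: payoffs 1, -1, -3, -4 → best response a1.
P1 against CL: payoffs 1, -4, 2, -1 → best response a3.
P1 against CR: payoffs -5, 3, -1, 1 → best response a2.
P1 against R: payoffs -4, 5, -2, -3 → best response a2.
P2 against a1: payoffs 0, 5, 3, -2 → best response CL.
P2 against a2: payoffs -4, 4, 0, 3 → best response CL.
P2 against a3: payoffs -5, 1, 4, 0 → best response CR.
P2 against a4: payoffs 2, 5, 3, 1 → best response CL.
No profile is a mutual best response for all players.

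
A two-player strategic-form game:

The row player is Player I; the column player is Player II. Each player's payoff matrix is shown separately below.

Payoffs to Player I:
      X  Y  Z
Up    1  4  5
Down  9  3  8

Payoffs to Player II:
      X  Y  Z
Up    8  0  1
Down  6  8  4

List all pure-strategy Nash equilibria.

(Up, X): Player I can switch to Down (1 → 9). Not NE.
(Up, Y): Player II can switch to X (0 → 8). Not NE.
(Up, Z): Player I can switch to Down (5 → 8). Not NE.
(Down, X): Player II can switch to Y (6 → 8). Not NE.
(Down, Y): Player I can switch to Up (3 → 4). Not NE.
(Down, Z): Player II can switch to X (4 → 6). Not NE.

none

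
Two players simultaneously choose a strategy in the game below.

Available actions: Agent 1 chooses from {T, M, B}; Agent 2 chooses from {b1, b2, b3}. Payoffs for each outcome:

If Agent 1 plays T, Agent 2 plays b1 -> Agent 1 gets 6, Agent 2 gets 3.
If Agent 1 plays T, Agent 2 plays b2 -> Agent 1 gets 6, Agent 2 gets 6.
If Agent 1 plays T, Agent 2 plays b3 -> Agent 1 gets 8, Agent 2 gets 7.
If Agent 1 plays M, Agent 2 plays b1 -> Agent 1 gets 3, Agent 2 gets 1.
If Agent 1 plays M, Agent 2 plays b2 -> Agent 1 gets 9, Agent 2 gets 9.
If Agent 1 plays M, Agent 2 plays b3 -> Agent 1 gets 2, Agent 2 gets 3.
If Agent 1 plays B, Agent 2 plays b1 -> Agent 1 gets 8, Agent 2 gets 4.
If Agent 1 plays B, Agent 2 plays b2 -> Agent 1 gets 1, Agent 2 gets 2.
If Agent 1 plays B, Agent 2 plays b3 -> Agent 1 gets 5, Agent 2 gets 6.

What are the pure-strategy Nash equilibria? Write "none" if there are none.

Pure-strategy Nash equilibria: (T, b3), (M, b2)

Agent 1 against b1: payoffs 6, 3, 8 → best response B.
Agent 1 against b2: payoffs 6, 9, 1 → best response M.
Agent 1 against b3: payoffs 8, 2, 5 → best response T.
Agent 2 against T: payoffs 3, 6, 7 → best response b3.
Agent 2 against M: payoffs 1, 9, 3 → best response b2.
Agent 2 against B: payoffs 4, 2, 6 → best response b3.
Mutual best responses: (T, b3); (M, b2).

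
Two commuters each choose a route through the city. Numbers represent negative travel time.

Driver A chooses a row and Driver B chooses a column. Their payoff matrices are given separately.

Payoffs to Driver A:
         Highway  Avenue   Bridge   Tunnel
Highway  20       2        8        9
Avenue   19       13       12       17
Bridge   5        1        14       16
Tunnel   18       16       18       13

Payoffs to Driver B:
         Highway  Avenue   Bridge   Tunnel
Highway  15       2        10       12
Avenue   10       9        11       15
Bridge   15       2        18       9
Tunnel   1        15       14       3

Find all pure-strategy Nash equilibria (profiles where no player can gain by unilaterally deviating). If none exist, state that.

(Highway, Highway): Driver A gets 20, best alternative 19; Driver B gets 15, best alternative 12. No profitable deviation — NE.
(Highway, Avenue): Driver A can switch to Avenue (2 → 13). Not NE.
(Highway, Bridge): Driver A can switch to Avenue (8 → 12). Not NE.
(Highway, Tunnel): Driver A can switch to Avenue (9 → 17). Not NE.
(Avenue, Highway): Driver A can switch to Highway (19 → 20). Not NE.
(Avenue, Avenue): Driver A can switch to Tunnel (13 → 16). Not NE.
(Avenue, Bridge): Driver A can switch to Bridge (12 → 14). Not NE.
(Avenue, Tunnel): Driver A gets 17, best alternative 16; Driver B gets 15, best alternative 11. No profitable deviation — NE.
(Tunnel, Avenue): Driver A gets 16, best alternative 13; Driver B gets 15, best alternative 14. No profitable deviation — NE.
(The remaining 7 profiles each have a profitable deviation by the same check.)

Pure-strategy Nash equilibria: (Highway, Highway) and (Avenue, Tunnel) and (Tunnel, Avenue)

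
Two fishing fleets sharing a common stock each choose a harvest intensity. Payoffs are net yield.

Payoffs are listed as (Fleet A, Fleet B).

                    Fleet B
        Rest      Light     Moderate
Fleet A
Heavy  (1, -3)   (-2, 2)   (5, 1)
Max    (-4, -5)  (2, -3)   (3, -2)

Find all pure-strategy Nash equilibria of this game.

For each player, find the best response to each opponent profile; mutual best responses are the pure NE.
Fleet A against Rest: payoffs 1, -4 → best response Heavy.
Fleet A against Light: payoffs -2, 2 → best response Max.
Fleet A against Moderate: payoffs 5, 3 → best response Heavy.
Fleet B against Heavy: payoffs -3, 2, 1 → best response Light.
Fleet B against Max: payoffs -5, -3, -2 → best response Moderate.
No profile is a mutual best response for all players.

There is no pure-strategy Nash equilibrium.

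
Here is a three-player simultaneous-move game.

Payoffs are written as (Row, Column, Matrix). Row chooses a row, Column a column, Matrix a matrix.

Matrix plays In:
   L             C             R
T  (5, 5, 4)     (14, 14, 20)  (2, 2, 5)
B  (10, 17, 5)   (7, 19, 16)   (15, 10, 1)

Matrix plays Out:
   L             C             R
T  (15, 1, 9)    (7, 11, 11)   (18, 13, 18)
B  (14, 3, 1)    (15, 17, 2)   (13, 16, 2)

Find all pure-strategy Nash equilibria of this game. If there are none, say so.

Pure-strategy Nash equilibria: (T, C, In) and (T, R, Out)

(T, L, In): Row can switch to B (5 → 10). Not NE.
(T, L, Out): Column can switch to C (1 → 11). Not NE.
(T, C, In): Row gets 14, best alternative 7; Column gets 14, best alternative 5; Matrix gets 20, best alternative 11. No profitable deviation — NE.
(T, C, Out): Row can switch to B (7 → 15). Not NE.
(T, R, In): Row can switch to B (2 → 15). Not NE.
(T, R, Out): Row gets 18, best alternative 13; Column gets 13, best alternative 11; Matrix gets 18, best alternative 5. No profitable deviation — NE.
(B, L, In): Column can switch to C (17 → 19). Not NE.
(B, L, Out): Row can switch to T (14 → 15). Not NE.
(B, C, In): Row can switch to T (7 → 14). Not NE.
(B, C, Out): Matrix can switch to In (2 → 16). Not NE.
(B, R, In): Column can switch to L (10 → 17). Not NE.
(B, R, Out): Row can switch to T (13 → 18). Not NE.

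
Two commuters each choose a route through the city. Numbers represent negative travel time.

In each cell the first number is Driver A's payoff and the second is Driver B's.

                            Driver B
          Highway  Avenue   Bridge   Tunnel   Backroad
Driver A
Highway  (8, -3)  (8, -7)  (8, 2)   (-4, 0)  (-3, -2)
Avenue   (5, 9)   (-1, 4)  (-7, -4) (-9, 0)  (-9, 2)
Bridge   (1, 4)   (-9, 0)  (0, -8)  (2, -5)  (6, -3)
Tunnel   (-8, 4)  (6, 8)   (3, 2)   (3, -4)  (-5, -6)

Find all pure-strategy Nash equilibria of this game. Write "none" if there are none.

The unique pure-strategy Nash equilibrium is (Highway, Bridge).

Check each profile: it is a Nash equilibrium iff no player can strictly gain by switching unilaterally.
(Highway, Highway): Driver B can switch to Bridge (-3 → 2). Not NE.
(Highway, Avenue): Driver B can switch to Highway (-7 → -3). Not NE.
(Highway, Bridge): Driver A gets 8, best alternative 3; Driver B gets 2, best alternative 0. No profitable deviation — NE.
(Highway, Tunnel): Driver A can switch to Bridge (-4 → 2). Not NE.
(Highway, Backroad): Driver A can switch to Bridge (-3 → 6). Not NE.
(Avenue, Highway): Driver A can switch to Highway (5 → 8). Not NE.
(Avenue, Avenue): Driver A can switch to Highway (-1 → 8). Not NE.
(Avenue, Bridge): Driver A can switch to Highway (-7 → 8). Not NE.
(Avenue, Tunnel): Driver A can switch to Highway (-9 → -4). Not NE.
(Avenue, Backroad): Driver A can switch to Highway (-9 → -3). Not NE.
(Bridge, Highway): Driver A can switch to Highway (1 → 8). Not NE.
(The remaining 9 profiles each have a profitable deviation by the same check.)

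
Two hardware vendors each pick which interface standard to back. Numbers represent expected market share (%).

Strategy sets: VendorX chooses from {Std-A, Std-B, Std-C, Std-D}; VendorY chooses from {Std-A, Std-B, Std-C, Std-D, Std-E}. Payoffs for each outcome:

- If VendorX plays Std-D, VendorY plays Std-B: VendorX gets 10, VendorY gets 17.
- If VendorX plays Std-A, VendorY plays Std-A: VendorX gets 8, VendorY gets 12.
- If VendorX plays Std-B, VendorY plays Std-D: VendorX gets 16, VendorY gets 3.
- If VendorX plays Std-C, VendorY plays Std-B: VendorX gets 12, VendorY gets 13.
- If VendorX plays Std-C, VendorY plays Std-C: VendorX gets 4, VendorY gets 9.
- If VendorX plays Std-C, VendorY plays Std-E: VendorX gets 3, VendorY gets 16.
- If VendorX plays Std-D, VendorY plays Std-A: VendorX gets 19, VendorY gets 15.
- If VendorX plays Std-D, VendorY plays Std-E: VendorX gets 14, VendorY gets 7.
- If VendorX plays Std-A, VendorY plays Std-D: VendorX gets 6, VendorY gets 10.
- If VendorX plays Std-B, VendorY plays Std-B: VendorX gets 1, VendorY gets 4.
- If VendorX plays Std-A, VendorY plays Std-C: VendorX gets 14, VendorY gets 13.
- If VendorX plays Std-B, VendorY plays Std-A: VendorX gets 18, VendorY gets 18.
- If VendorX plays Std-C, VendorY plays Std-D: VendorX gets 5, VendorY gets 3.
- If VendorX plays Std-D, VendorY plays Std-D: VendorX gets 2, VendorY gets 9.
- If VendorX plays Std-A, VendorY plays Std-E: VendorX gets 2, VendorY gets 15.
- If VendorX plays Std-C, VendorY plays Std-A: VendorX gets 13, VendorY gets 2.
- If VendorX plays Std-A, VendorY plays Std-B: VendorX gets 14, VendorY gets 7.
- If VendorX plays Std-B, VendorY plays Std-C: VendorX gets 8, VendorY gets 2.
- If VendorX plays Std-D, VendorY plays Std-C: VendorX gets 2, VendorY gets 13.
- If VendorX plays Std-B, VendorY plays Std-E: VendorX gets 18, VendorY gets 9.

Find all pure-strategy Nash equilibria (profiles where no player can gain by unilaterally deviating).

VendorX against Std-A: payoffs 8, 18, 13, 19 → best response Std-D.
VendorX against Std-B: payoffs 14, 1, 12, 10 → best response Std-A.
VendorX against Std-C: payoffs 14, 8, 4, 2 → best response Std-A.
VendorX against Std-D: payoffs 6, 16, 5, 2 → best response Std-B.
VendorX against Std-E: payoffs 2, 18, 3, 14 → best response Std-B.
VendorY against Std-A: payoffs 12, 7, 13, 10, 15 → best response Std-E.
VendorY against Std-B: payoffs 18, 4, 2, 3, 9 → best response Std-A.
VendorY against Std-C: payoffs 2, 13, 9, 3, 16 → best response Std-E.
VendorY against Std-D: payoffs 15, 17, 13, 9, 7 → best response Std-B.
No profile is a mutual best response for all players.

none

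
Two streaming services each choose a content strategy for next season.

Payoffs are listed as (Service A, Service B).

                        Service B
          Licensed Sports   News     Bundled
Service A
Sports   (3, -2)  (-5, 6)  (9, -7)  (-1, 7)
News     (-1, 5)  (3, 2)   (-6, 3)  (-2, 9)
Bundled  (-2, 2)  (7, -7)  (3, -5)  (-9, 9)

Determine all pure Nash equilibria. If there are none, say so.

(Sports, Bundled)

(Sports, Licensed): Service B can switch to Sports (-2 → 6). Not NE.
(Sports, Sports): Service A can switch to News (-5 → 3). Not NE.
(Sports, News): Service B can switch to Licensed (-7 → -2). Not NE.
(Sports, Bundled): Service A gets -1, best alternative -2; Service B gets 7, best alternative 6. No profitable deviation — NE.
(News, Licensed): Service A can switch to Sports (-1 → 3). Not NE.
(News, Sports): Service A can switch to Bundled (3 → 7). Not NE.
(News, News): Service A can switch to Sports (-6 → 9). Not NE.
(The remaining 5 profiles each have a profitable deviation by the same check.)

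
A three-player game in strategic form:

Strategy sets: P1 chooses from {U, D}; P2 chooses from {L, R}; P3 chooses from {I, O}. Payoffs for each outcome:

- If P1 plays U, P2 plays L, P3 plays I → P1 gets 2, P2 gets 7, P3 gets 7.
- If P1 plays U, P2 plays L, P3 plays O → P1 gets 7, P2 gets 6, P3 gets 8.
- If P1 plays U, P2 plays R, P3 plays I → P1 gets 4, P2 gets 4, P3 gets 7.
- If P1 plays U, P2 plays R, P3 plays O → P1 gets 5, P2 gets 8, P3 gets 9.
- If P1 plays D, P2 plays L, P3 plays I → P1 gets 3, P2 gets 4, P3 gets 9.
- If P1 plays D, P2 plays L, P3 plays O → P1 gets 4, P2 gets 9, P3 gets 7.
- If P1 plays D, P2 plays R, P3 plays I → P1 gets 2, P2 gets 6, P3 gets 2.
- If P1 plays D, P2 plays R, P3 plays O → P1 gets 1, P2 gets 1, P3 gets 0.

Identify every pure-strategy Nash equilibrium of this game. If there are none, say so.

P1 against (L, I): payoffs 2, 3 → best response D.
P1 against (L, O): payoffs 7, 4 → best response U.
P1 against (R, I): payoffs 4, 2 → best response U.
P1 against (R, O): payoffs 5, 1 → best response U.
P2 against (U, I): payoffs 7, 4 → best response L.
P2 against (U, O): payoffs 6, 8 → best response R.
P2 against (D, I): payoffs 4, 6 → best response R.
P2 against (D, O): payoffs 9, 1 → best response L.
P3 against (U, L): payoffs 7, 8 → best response O.
P3 against (U, R): payoffs 7, 9 → best response O.
P3 against (D, L): payoffs 9, 7 → best response I.
P3 against (D, R): payoffs 2, 0 → best response I.
Mutual best responses: (U, R, O).

Pure NE: (U, R, O)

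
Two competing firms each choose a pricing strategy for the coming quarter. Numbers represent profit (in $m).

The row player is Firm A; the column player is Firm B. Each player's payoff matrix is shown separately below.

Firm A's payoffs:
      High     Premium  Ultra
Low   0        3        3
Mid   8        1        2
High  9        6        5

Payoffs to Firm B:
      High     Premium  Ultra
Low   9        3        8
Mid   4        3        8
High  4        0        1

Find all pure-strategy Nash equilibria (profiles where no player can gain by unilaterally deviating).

Pure NE: (High, High)

For each strategy profile, look for a profitable unilateral deviation.
(Low, High): Firm A can switch to Mid (0 → 8). Not NE.
(Low, Premium): Firm A can switch to High (3 → 6). Not NE.
(Low, Ultra): Firm A can switch to High (3 → 5). Not NE.
(Mid, High): Firm A can switch to High (8 → 9). Not NE.
(Mid, Premium): Firm A can switch to Low (1 → 3). Not NE.
(Mid, Ultra): Firm A can switch to Low (2 → 3). Not NE.
(High, High): Firm A gets 9, best alternative 8; Firm B gets 4, best alternative 1. No profitable deviation — NE.
(High, Premium): Firm B can switch to High (0 → 4). Not NE.
(High, Ultra): Firm B can switch to High (1 → 4). Not NE.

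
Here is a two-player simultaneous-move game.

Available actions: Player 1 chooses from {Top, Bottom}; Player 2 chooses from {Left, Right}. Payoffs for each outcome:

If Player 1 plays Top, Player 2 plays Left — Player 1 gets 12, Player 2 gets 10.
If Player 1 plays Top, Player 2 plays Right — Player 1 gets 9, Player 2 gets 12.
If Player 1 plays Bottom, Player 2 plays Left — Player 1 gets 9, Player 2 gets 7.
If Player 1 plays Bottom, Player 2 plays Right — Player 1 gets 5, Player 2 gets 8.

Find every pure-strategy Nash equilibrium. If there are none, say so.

(Top, Right)

Player 1 against Left: payoffs 12, 9 → best response Top.
Player 1 against Right: payoffs 9, 5 → best response Top.
Player 2 against Top: payoffs 10, 12 → best response Right.
Player 2 against Bottom: payoffs 7, 8 → best response Right.
Mutual best responses: (Top, Right).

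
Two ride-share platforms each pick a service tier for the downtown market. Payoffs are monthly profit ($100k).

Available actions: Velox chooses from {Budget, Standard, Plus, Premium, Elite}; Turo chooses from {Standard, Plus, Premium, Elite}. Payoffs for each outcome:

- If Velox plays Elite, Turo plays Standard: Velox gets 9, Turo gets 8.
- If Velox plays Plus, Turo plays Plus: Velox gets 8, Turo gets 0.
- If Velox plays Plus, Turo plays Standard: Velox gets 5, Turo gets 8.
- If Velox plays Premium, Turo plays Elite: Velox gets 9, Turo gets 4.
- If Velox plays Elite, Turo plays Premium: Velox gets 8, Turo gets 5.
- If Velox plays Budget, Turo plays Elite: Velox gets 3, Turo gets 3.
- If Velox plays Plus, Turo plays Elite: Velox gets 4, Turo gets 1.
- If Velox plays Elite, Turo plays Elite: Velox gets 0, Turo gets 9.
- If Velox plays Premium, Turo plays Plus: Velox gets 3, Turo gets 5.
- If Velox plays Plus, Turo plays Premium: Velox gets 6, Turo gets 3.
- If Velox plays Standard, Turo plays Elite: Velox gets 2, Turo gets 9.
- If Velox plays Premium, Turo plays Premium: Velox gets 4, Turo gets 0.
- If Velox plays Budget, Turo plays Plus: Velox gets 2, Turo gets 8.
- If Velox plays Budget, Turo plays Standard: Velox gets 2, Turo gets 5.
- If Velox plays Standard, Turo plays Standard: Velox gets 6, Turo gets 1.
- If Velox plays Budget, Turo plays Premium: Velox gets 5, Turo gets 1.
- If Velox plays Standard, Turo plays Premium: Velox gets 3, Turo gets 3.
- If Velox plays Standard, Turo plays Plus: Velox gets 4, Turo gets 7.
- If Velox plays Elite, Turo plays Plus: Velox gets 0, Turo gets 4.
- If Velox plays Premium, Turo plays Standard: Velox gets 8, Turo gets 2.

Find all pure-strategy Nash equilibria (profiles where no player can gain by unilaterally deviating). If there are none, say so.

none

(Budget, Standard): Velox can switch to Standard (2 → 6). Not NE.
(Budget, Plus): Velox can switch to Standard (2 → 4). Not NE.
(Budget, Premium): Velox can switch to Plus (5 → 6). Not NE.
(Budget, Elite): Velox can switch to Plus (3 → 4). Not NE.
(Standard, Standard): Velox can switch to Premium (6 → 8). Not NE.
(Standard, Plus): Velox can switch to Plus (4 → 8). Not NE.
(Standard, Premium): Velox can switch to Budget (3 → 5). Not NE.
(Standard, Elite): Velox can switch to Budget (2 → 3). Not NE.
(Plus, Standard): Velox can switch to Standard (5 → 6). Not NE.
(Plus, Plus): Turo can switch to Standard (0 → 8). Not NE.
(Plus, Premium): Velox can switch to Elite (6 → 8). Not NE.
(Plus, Elite): Velox can switch to Premium (4 → 9). Not NE.
(The remaining 8 profiles each have a profitable deviation by the same check.)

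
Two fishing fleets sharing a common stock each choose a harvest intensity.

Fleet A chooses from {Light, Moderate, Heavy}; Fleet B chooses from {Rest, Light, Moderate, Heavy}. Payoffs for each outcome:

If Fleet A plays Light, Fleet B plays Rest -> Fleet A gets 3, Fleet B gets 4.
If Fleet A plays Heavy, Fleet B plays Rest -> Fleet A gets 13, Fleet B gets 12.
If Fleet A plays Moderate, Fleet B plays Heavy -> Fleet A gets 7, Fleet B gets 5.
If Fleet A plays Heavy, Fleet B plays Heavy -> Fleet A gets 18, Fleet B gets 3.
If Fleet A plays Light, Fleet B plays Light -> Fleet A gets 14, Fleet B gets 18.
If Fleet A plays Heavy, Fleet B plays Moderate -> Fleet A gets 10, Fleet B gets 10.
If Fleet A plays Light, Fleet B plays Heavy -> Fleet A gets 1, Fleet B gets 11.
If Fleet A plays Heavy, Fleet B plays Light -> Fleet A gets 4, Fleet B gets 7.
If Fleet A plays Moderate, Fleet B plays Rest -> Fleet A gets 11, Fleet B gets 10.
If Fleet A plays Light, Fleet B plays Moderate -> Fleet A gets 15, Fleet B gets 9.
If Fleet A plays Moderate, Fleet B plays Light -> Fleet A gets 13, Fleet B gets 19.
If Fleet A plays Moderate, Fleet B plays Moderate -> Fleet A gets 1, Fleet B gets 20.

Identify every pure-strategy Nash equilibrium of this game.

Fleet A against Rest: payoffs 3, 11, 13 → best response Heavy.
Fleet A against Light: payoffs 14, 13, 4 → best response Light.
Fleet A against Moderate: payoffs 15, 1, 10 → best response Light.
Fleet A against Heavy: payoffs 1, 7, 18 → best response Heavy.
Fleet B against Light: payoffs 4, 18, 9, 11 → best response Light.
Fleet B against Moderate: payoffs 10, 19, 20, 5 → best response Moderate.
Fleet B against Heavy: payoffs 12, 7, 10, 3 → best response Rest.
Mutual best responses: (Light, Light); (Heavy, Rest).

The pure Nash equilibria are (Light, Light) and (Heavy, Rest).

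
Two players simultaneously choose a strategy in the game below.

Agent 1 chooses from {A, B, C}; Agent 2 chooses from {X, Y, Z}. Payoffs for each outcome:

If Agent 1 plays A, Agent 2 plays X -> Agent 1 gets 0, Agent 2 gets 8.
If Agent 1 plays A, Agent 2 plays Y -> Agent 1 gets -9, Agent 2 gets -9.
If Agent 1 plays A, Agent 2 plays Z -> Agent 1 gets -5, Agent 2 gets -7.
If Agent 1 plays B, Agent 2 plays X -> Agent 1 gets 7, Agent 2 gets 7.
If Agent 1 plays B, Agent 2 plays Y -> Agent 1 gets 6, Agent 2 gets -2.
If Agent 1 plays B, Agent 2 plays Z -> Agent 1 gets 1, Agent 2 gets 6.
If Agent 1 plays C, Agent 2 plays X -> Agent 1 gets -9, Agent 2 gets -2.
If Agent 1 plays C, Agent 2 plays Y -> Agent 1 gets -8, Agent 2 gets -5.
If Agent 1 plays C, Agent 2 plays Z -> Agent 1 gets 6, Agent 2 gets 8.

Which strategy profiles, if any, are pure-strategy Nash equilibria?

Pure-strategy Nash equilibria: (B, X), (C, Z)

Mark each player's best response to every combination of opponents' strategies; a profile where every player is best-responding is a pure Nash equilibrium.
Agent 1 against X: payoffs 0, 7, -9 → best response B.
Agent 1 against Y: payoffs -9, 6, -8 → best response B.
Agent 1 against Z: payoffs -5, 1, 6 → best response C.
Agent 2 against A: payoffs 8, -9, -7 → best response X.
Agent 2 against B: payoffs 7, -2, 6 → best response X.
Agent 2 against C: payoffs -2, -5, 8 → best response Z.
Mutual best responses: (B, X); (C, Z).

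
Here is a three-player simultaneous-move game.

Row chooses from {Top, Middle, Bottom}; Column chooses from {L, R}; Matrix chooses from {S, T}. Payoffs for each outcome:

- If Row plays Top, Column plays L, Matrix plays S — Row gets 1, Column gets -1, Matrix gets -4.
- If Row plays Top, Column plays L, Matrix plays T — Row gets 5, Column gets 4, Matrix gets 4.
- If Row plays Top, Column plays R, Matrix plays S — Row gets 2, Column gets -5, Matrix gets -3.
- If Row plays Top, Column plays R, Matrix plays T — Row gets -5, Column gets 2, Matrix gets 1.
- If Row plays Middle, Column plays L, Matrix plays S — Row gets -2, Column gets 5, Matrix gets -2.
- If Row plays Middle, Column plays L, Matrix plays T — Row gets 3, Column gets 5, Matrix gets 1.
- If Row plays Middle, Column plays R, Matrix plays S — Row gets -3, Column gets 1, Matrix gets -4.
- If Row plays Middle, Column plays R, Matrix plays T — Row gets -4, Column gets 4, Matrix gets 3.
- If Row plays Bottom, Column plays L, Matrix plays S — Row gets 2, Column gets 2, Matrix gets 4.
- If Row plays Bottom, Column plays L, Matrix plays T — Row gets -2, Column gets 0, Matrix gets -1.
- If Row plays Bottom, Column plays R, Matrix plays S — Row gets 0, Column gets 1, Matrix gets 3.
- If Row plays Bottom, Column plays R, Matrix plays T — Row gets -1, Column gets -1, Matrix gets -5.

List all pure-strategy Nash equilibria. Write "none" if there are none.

Pure-strategy Nash equilibria: (Top, L, T); (Bottom, L, S)

Mark each player's best response to every combination of opponents' strategies; a profile where every player is best-responding is a pure Nash equilibrium.
Row against (L, S): payoffs 1, -2, 2 → best response Bottom.
Row against (L, T): payoffs 5, 3, -2 → best response Top.
Row against (R, S): payoffs 2, -3, 0 → best response Top.
Row against (R, T): payoffs -5, -4, -1 → best response Bottom.
Column against (Top, S): payoffs -1, -5 → best response L.
Column against (Top, T): payoffs 4, 2 → best response L.
Column against (Middle, S): payoffs 5, 1 → best response L.
Column against (Middle, T): payoffs 5, 4 → best response L.
Column against (Bottom, S): payoffs 2, 1 → best response L.
Column against (Bottom, T): payoffs 0, -1 → best response L.
Matrix against (Top, L): payoffs -4, 4 → best response T.
Matrix against (Top, R): payoffs -3, 1 → best response T.
Matrix against (Middle, L): payoffs -2, 1 → best response T.
Matrix against (Middle, R): payoffs -4, 3 → best response T.
Matrix against (Bottom, L): payoffs 4, -1 → best response S.
Matrix against (Bottom, R): payoffs 3, -5 → best response S.
Mutual best responses: (Top, L, T); (Bottom, L, S).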